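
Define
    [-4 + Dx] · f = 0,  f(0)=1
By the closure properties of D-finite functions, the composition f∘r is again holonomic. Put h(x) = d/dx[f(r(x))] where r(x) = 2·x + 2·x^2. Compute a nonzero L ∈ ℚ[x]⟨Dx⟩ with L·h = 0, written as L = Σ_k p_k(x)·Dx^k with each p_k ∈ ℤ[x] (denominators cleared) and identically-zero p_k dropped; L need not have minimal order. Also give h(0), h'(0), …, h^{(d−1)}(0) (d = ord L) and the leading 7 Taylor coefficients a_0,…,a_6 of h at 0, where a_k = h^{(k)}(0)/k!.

L = (10 + 32·x + 32·x^2) + (-1 - 2·x)·Dx  (order 1).
h: a_k = 8, 80, 448, 5504/3, 18176/3, 255488/15, 378880/9, …
ICs: h(0) = 8.

f: a_k = 1, 4, 8, 32/3, 32/3, 128/15, 256/45, …
f∘r: x↦r, Dx↦Dx/r' in L_f ⇒ L₀.
h=h₀': d/dx-closure on L₀ ⇒ L.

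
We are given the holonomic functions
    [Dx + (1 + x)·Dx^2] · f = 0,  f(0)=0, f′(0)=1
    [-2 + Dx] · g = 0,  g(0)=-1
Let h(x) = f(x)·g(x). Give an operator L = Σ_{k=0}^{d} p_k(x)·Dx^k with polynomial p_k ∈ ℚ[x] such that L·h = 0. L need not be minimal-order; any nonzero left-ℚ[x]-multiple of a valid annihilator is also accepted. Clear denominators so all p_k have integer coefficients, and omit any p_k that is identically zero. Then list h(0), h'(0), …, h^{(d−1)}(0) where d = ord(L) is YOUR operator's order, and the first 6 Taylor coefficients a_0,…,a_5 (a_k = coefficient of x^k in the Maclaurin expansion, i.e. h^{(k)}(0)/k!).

L = (2 + 4·x) + (-3 - 4·x)·Dx + (1 + x)·Dx^2  (order 2).
h: a_k = 0, -1, -3/2, -4/3, -3/4, -11/30, …
ICs: h(0) = 0, h′(0) = -1.

f: a_k = 0, 1, -1/2, 1/3, -1/4, 1/5, …
g: a_k = -1, -2, -2, -4/3, -2/3, -4/15, …
h₀=f·g: eliminate ⇒ L₀, order ≤ 2·1.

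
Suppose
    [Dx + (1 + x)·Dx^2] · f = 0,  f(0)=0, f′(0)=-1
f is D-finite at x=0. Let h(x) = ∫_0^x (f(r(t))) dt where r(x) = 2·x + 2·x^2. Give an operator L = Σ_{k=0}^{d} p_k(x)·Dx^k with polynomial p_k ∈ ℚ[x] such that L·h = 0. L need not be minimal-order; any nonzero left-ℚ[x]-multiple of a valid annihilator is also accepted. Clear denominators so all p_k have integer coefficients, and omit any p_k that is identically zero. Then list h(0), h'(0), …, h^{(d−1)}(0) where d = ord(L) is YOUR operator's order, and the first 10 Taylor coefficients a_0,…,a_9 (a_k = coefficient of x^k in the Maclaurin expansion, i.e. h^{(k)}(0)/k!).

L = (4·x + 4·x^2)·Dx^2 + (1 + 4·x + 6·x^2 + 4·x^3)·Dx^3  (order 3).
h: a_k = 0, 0, -1, 0, 1/3, -2/5, 4/15, 0, -2/7, 4/9, …
ICs: h(0) = 0, h′(0) = 0, h′′(0) = -2.

f: a_k = 0, -1, 1/2, -1/3, 1/4, -1/5, 1/6, -1/7, 1/8, -1/9, …
L₀ from L_f via x↦r, Dx↦r'^{-1}Dx.
Integrate: L := L₀·Dx.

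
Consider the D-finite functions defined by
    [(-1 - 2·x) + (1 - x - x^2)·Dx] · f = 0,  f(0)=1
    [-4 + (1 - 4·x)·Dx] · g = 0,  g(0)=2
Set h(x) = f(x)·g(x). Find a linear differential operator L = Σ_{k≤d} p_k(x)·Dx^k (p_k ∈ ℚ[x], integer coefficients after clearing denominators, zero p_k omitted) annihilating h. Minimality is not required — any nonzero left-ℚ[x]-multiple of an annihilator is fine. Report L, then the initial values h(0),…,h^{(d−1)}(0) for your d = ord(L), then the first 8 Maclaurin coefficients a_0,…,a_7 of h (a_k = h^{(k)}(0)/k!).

f: a_k = 1, 1, 2, 3, 5, 8, 13, 21, …
g: a_k = 2, 8, 32, 128, 512, 2048, 8192, 32768, …
Sym-product of L_f,L_g gives L₀ (≤ ord 1).
L = (-5 + 6·x + 12·x^2) + (1 - 5·x + 3·x^2 + 4·x^3)·Dx  (order 1).
h: a_k = 2, 10, 44, 182, 738, 2968, 11898, 47634, …
ICs: h(0) = 2.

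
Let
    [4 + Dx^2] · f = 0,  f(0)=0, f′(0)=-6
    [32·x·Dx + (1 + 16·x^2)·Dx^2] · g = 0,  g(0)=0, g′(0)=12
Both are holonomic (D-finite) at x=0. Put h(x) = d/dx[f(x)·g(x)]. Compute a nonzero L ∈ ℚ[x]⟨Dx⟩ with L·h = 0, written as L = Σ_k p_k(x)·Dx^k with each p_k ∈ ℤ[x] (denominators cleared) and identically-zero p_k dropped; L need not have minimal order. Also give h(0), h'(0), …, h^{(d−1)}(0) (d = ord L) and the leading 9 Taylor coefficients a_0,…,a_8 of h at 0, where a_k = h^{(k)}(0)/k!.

L = (62288 + 2213376·x^2 + 73428992·x^4 + 58982400·x^6 + 3145728·x^8 - 167772160·x^10 + 268435456·x^12) + (35072·x + 2871296·x^3 + 39976960·x^5 + 52428800·x^7 + 83886080·x^9 + 268435456·x^11)·Dx + (15912 + 579328·x^2 + 18954240·x^4 + 19529728·x^6 + 9961472·x^8 - 16777216·x^10 + 134217728·x^12)·Dx^2 + (8768·x + 717824·x^3 + 9994240·x^5 + 13107200·x^7 + 20971520·x^9 + 67108864·x^11)·Dx^3 + (85 + 6496·x^2 + 149248·x^4 + 1196032·x^6 + 2293760·x^8 + 6291456·x^10 + 16777216·x^12)·Dx^4  (order 4).
h: a_k = 0, -144, 0, 1728, 0, -23712, 0, 357120, 0, …
ICs: h(0) = 0, h′(0) = -144, h′′(0) = 0, h′′′(0) = 10368.

f: a_k = 0, -6, 0, 4, 0, -4/5, 0, 8/105, 0, …
g: a_k = 0, 12, 0, -64, 0, 3072/5, 0, -49152/7, 0, …
h₀=f·g: eliminate ⇒ L₀, order ≤ 2·2.
Differentiate: ansatz ord ≤ ord L₀ ⇒ L.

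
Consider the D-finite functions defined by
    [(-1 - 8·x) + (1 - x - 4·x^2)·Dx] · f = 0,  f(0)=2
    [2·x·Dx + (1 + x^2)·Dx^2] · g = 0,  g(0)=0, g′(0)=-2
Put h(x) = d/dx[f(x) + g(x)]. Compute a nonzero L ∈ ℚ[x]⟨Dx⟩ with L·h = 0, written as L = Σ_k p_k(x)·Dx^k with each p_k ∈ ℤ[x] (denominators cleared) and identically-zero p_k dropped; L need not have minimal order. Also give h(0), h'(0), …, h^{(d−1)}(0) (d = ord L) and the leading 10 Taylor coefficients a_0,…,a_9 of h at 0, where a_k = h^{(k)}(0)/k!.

f: a_k = 2, 2, 10, 18, 58, 130, 362, 882, 2330, 5858, …
g: a_k = 0, -2, 0, 2/3, 0, -2/5, 0, 2/7, 0, -2/9, …
Weyl lclm of L_f,L_g ⇒ L₀ (ord ≤ 3).
h₀' ⇒ L via d/dx closure of L₀.
L = (-10 + 40·x + 478·x^2 + 864·x^3 + 2496·x^4 + 384·x^6) + (28 + 246·x + 316·x^2 + 1182·x^3 + 752·x^4 + 2048·x^5 + 48·x^6 + 384·x^7)·Dx + (-5 - 8·x - 32·x^2 + 104·x^3 + 197·x^4 + 128·x^5 + 288·x^6 + 16·x^7 + 64·x^8)·Dx^2  (order 2).
h: a_k = 0, 20, 56, 232, 648, 2172, 6176, 18640, 52720, 151780, …
ICs: h(0) = 0, h′(0) = 20.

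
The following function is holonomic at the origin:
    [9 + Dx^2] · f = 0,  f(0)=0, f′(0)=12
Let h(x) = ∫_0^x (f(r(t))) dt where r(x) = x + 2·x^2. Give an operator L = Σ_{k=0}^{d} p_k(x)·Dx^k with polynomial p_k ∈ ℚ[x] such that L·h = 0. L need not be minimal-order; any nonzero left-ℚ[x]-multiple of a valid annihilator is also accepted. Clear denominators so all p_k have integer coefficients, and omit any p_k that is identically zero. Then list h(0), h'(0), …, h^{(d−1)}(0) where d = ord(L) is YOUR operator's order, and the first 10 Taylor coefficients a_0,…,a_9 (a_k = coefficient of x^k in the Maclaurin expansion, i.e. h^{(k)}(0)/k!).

L = (9 + 108·x + 432·x^2 + 576·x^3)·Dx - 4·Dx^2 + (1 + 4·x)·Dx^3  (order 3).
h: a_k = 0, 0, 6, 8, -9/2, -108/5, -693/20, -9, 45117/1120, 693/10, …
ICs: h(0) = 0, h′(0) = 0, h′′(0) = 12.

f: a_k = 0, 12, 0, -18, 0, 81/10, 0, -243/140, 0, 243/1120, …
f∘r: x↦r, Dx↦Dx/r' in L_f ⇒ L₀.
h=∫₀ˣh₀: take L = L₀·Dx.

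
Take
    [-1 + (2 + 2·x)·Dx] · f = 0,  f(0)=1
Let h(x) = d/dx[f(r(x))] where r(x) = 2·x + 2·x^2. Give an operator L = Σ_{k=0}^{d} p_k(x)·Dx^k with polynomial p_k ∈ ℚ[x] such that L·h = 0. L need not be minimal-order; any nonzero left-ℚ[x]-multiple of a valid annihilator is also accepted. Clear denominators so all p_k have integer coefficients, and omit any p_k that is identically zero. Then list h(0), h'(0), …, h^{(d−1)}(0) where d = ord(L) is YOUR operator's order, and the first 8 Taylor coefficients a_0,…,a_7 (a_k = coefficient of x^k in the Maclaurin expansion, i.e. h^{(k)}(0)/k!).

f: a_k = 1, 1/2, -1/8, 1/16, -5/128, 7/256, -21/1024, 33/2048, …
Change of var in L_f (x↦r) gives L₀.
h=h₀': d/dx-closure on L₀ ⇒ L.
L = 1 + (-1 - 4·x - 6·x^2 - 4·x^3)·Dx  (order 1).
h: a_k = 1, 1, -3/2, 3/2, -5/8, -9/8, 49/16, -61/16, …
ICs: h(0) = 1.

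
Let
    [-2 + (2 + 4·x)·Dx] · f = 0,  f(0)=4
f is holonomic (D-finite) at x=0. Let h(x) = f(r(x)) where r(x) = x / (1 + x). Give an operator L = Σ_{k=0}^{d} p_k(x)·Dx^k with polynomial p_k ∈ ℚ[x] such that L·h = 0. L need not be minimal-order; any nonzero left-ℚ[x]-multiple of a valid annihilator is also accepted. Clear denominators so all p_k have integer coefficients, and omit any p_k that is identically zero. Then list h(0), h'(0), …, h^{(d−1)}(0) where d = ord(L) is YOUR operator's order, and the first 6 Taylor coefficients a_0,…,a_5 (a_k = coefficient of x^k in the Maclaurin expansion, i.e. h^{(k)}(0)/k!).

f: a_k = 4, 4, -2, 2, -5/2, 7/2, …
Substitute x→r, Dx→(1/r')Dx; clear ⇒ L₀.
L = -1 + (1 + 4·x + 3·x^2)·Dx  (order 1).
h: a_k = 4, 4, -6, 10, -37/2, 75/2, …
ICs: h(0) = 4.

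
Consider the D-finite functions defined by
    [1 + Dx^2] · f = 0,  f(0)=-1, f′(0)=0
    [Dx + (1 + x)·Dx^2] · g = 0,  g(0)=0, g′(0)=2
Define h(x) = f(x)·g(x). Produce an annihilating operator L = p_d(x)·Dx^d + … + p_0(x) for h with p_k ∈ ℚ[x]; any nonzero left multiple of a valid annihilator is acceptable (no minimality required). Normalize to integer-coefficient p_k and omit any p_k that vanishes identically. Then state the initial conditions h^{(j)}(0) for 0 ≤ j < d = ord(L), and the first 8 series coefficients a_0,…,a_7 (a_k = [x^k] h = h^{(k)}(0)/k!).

f: a_k = -1, 0, 1/2, 0, -1/24, 0, 1/720, 0, …
g: a_k = 0, 2, -1, 2/3, -1/2, 2/5, -1/3, 2/7, …
Product ⇒ symmetric product L₀, ord ≤ 4.
L = (-3 + 6·x + 19·x^2 + 16·x^3 + 4·x^4) + (4 + 20·x + 24·x^2 + 8·x^3)·Dx + (20·x + 42·x^2 + 32·x^3 + 8·x^4)·Dx^2 + (4 + 20·x + 24·x^2 + 8·x^3)·Dx^3 + (3 + 14·x + 23·x^2 + 16·x^3 + 4·x^4)·Dx^4  (order 4).
h: a_k = 0, -2, 1, 1/3, 0, -3/20, 1/8, -31/280, …
ICs: h(0) = 0, h′(0) = -2, h′′(0) = 2, h′′′(0) = 2.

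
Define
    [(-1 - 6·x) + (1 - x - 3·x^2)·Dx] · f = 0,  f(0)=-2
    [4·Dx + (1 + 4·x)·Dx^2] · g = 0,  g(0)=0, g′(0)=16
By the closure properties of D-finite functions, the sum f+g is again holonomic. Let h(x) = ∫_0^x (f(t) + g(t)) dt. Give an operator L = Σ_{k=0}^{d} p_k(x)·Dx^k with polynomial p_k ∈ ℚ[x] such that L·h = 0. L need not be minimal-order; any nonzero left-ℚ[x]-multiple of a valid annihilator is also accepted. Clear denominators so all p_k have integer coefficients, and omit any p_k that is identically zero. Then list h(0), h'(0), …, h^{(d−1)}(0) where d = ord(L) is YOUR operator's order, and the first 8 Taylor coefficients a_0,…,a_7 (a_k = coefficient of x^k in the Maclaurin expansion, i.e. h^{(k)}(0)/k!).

f: a_k = -2, -2, -8, -14, -38, -80, -194, -434, …
g: a_k = 0, 16, -32, 256/3, -256, 4096/5, -8192/3, 65536/7, …
L₀ := lclm(L_f,L_g); ord L₀ ≤ 1+2.
h=∫₀ˣh₀: take L = L₀·Dx.
L = (212 + 1072·x + 3144·x^2 + 2160·x^3 + 2592·x^4)·Dx^2 + (5 + 248·x + 1922·x^2 + 4308·x^3 + 4464·x^4 + 4320·x^5)·Dx^3 + (-6 - 53·x - 108·x^2 + 110·x^3 + 519·x^4 + 1044·x^5 + 864·x^6)·Dx^4  (order 4).
h: a_k = 0, -2, 7, -40/3, 107/6, -294/5, 616/5, -8774/21, …
ICs: h(0) = 0, h′(0) = -2, h′′(0) = 14, h′′′(0) = -80.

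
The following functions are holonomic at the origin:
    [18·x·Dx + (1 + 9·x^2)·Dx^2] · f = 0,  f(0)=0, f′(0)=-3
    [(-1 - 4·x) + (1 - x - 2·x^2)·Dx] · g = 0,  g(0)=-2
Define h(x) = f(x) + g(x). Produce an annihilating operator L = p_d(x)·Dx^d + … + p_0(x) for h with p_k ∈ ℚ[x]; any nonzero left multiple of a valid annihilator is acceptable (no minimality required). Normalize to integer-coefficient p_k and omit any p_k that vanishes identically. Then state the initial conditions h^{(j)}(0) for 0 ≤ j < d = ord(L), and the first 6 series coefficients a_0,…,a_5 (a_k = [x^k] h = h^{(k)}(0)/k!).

L = (18 - 72·x - 918·x^2 - 1872·x^3 - 4608·x^4 - 1296·x^6)·Dx + (-8 - 30·x - 278·x^3 - 1788·x^4 - 3216·x^5 - 324·x^6 - 1296·x^7)·Dx^2 + (1 + 4·x + 24·x^2 + 4·x^3 + 103·x^4 - 300·x^5 - 312·x^6 - 108·x^7 - 216·x^8)·Dx^3  (order 3).
h: a_k = -2, -5, -6, -1, -22, -453/5, …
ICs: h(0) = -2, h′(0) = -5, h′′(0) = -12.

f: a_k = 0, -3, 0, 9, 0, -243/5, …
g: a_k = -2, -2, -6, -10, -22, -42, …
Weyl lclm of L_f,L_g ⇒ L₀ (ord ≤ 3).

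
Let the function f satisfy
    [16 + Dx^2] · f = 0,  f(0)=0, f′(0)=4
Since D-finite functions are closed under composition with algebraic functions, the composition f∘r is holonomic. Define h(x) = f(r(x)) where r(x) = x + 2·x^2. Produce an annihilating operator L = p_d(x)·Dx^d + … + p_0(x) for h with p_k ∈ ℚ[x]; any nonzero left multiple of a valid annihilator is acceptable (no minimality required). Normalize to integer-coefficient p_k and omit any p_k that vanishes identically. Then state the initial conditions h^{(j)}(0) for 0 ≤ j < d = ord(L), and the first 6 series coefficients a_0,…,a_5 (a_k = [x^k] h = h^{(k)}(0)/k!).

f: a_k = 0, 4, 0, -32/3, 0, 128/15, …
Substitute x→r, Dx→(1/r')Dx; clear ⇒ L₀.
L = (16 + 192·x + 768·x^2 + 1024·x^3) - 4·Dx + (1 + 4·x)·Dx^2  (order 2).
h: a_k = 0, 4, 8, -32/3, -64, -1792/15, …
ICs: h(0) = 0, h′(0) = 4.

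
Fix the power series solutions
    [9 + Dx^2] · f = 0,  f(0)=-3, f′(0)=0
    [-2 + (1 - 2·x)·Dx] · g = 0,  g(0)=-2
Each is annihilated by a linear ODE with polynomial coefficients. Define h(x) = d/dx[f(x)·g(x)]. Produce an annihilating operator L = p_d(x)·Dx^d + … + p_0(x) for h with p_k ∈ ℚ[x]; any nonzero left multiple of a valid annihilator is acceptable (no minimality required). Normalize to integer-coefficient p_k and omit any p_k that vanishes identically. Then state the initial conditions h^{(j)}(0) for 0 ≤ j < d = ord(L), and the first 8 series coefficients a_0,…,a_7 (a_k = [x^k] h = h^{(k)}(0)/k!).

L = (1 - 36·x + 36·x^2) + (-4 + 8·x)·Dx + (1 - 4·x + 4·x^2)·Dx^2  (order 2).
h: a_k = 12, -6, -18, 33, 165/2, 3231/20, 7539/20, 48687/56, …
ICs: h(0) = 12, h′(0) = -6.

f: a_k = -3, 0, 27/2, 0, -81/8, 0, 243/80, 0, …
g: a_k = -2, -4, -8, -16, -32, -64, -128, -256, …
L₀ := L_f ⊗_s L_g (sym. prod.), ord ≤ 2.
h=h₀': d/dx-closure on L₀ ⇒ L.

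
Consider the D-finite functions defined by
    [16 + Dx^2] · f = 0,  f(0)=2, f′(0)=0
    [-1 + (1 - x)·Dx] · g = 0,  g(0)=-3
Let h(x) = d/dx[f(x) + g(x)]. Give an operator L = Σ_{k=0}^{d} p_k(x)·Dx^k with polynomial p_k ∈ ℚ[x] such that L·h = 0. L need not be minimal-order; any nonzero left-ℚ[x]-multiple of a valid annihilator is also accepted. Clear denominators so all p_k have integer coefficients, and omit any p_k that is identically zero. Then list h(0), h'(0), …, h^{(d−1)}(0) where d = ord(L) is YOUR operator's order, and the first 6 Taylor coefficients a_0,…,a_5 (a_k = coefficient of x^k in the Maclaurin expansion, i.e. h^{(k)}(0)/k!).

L = (448 - 512·x + 256·x^2) + (-176 + 432·x - 384·x^2 + 128·x^3)·Dx + (28 - 32·x + 16·x^2)·Dx^2 + (-11 + 27·x - 24·x^2 + 8·x^3)·Dx^3  (order 3).
h: a_k = -3, -38, -9, 220/3, -15, -1294/15, …
ICs: h(0) = -3, h′(0) = -38, h′′(0) = -18.

f: a_k = 2, 0, -16, 0, 64/3, 0, …
g: a_k = -3, -3, -3, -3, -3, -3, …
f+g: L₀ = lclm(L_f,L_g), ord ≤ 2+1.
h₀' ⇒ L via d/dx closure of L₀.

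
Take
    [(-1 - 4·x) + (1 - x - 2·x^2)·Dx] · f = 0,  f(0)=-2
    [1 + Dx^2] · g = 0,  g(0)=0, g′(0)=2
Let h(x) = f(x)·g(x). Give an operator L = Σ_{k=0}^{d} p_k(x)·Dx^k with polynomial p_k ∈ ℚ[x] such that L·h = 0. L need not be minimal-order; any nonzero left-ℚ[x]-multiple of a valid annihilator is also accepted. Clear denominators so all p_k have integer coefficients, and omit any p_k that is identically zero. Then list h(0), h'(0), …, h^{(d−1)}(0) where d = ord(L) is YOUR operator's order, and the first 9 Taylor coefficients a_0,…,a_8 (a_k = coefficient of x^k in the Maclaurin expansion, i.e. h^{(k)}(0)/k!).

L = (3 + x + 2·x^2) + (2 + 8·x)·Dx + (-1 + x + 2·x^2)·Dx^2  (order 2).
h: a_k = 0, -4, -4, -34/3, -58/3, -1261/30, -807/10, -41521/252, -410969/1260, …
ICs: h(0) = 0, h′(0) = -4.

f: a_k = -2, -2, -6, -10, -22, -42, -86, -170, -342, …
g: a_k = 0, 2, 0, -1/3, 0, 1/60, 0, -1/2520, 0, …
Product ⇒ symmetric product L₀, ord ≤ 2.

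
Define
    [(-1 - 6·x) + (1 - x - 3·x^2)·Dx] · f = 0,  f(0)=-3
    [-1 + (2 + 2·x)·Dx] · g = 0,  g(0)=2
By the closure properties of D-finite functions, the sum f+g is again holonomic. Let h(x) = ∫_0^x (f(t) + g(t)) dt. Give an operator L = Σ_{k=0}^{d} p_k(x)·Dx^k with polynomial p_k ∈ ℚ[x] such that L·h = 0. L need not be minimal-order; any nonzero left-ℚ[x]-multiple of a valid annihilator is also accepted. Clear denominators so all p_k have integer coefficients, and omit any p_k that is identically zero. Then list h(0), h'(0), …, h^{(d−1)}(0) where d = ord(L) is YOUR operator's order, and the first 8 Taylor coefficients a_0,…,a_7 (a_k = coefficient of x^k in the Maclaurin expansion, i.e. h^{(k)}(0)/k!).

L = (-17 - 57·x - 135·x^2 - 90·x^3)·Dx + (33 + 134·x + 387·x^2 + 510·x^3 + 225·x^4)·Dx^2 + (-2 - 30·x - 22·x^2 + 126·x^3 + 210·x^4 + 90·x^5)·Dx^3  (order 3).
h: a_k = 0, -1, -1, -49/12, -167/32, -3653/320, -15353/768, -149013/3584, …
ICs: h(0) = 0, h′(0) = -1, h′′(0) = -2.

f: a_k = -3, -3, -12, -21, -57, -120, -291, -651, …
g: a_k = 2, 1, -1/4, 1/8, -5/64, 7/128, -21/512, 33/1024, …
f+g: L₀ = lclm(L_f,L_g), ord ≤ 1+1.
h=∫h₀ ⇒ L = L₀·Dx.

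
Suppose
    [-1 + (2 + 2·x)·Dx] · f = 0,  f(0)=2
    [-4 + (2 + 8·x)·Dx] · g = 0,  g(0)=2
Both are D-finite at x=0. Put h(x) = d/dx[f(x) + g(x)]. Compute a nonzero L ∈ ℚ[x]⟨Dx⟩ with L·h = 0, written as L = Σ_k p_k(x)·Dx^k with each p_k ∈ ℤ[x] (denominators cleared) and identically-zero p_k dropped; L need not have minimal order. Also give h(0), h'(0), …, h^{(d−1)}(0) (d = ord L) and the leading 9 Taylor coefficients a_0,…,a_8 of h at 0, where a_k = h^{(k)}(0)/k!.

L = -6 + (-15 - 24·x)·Dx + (-2 - 10·x - 8·x^2)·Dx^2  (order 2).
h: a_k = 5, -17/2, 195/8, -1285/16, 35875/128, -258111/256, 3784935/1024, -28115373/2048, 1686903075/32768, …
ICs: h(0) = 5, h′(0) = -17/2.

f: a_k = 2, 1, -1/4, 1/8, -5/64, 7/128, -21/512, 33/1024, -429/16384, …
g: a_k = 2, 4, -4, 8, -20, 56, -168, 528, -1716, …
f+g: L₀ = lclm(L_f,L_g), ord ≤ 1+1.
h=h₀': d/dx-closure on L₀ ⇒ L.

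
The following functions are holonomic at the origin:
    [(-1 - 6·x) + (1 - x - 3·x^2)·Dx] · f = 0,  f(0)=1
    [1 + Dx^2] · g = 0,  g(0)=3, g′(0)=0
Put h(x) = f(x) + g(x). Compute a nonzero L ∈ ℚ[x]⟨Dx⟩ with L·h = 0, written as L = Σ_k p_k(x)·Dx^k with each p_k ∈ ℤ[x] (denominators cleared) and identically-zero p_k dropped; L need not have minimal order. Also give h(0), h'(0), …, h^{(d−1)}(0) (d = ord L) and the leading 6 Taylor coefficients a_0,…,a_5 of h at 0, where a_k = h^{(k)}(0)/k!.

f: a_k = 1, 1, 4, 7, 19, 40, …
g: a_k = 3, 0, -3/2, 0, 1/8, 0, …
h₀=f+g: left-lcm gives L₀, ord ≤ 3.
L = (43 + 292·x + 307·x^2 + 624·x^3 + 45·x^4 + 54·x^5) + (-9 - 7·x - 6·x^2 + 91·x^3 + 144·x^4 + 27·x^5 + 27·x^6)·Dx + (43 + 292·x + 307·x^2 + 624·x^3 + 45·x^4 + 54·x^5)·Dx^2 + (-9 - 7·x - 6·x^2 + 91·x^3 + 144·x^4 + 27·x^5 + 27·x^6)·Dx^3  (order 3).
h: a_k = 4, 1, 5/2, 7, 153/8, 40, …
ICs: h(0) = 4, h′(0) = 1, h′′(0) = 5.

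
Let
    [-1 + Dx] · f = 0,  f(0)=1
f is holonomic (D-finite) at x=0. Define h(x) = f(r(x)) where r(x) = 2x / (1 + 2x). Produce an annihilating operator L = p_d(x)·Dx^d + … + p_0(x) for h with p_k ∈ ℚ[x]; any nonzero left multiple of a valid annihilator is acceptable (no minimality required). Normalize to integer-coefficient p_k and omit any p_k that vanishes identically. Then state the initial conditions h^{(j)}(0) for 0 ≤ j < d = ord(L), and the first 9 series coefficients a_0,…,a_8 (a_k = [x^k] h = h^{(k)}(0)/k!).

L = -2 + (1 + 4·x + 4·x^2)·Dx  (order 1).
h: a_k = 1, 2, -2, 4/3, 2/3, -76/15, 604/45, -8728/315, 15682/315, …
ICs: h(0) = 1.

f: a_k = 1, 1, 1/2, 1/6, 1/24, 1/120, 1/720, 1/5040, 1/40320, …
Change of var in L_f (x↦r) gives L₀.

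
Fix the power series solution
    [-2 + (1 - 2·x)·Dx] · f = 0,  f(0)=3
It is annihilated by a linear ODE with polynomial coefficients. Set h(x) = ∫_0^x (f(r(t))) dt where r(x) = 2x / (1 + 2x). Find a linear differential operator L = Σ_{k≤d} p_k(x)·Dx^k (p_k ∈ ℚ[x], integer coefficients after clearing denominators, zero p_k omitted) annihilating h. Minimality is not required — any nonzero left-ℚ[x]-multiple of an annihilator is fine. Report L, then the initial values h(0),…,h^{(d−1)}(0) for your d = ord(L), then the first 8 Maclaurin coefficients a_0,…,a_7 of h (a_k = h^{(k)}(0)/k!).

L = 4·Dx + (-1 + 4·x^2)·Dx^2  (order 2).
h: a_k = 0, 3, 6, 8, 12, 96/5, 32, 384/7, …
ICs: h(0) = 0, h′(0) = 3.

f: a_k = 3, 6, 12, 24, 48, 96, 192, 384, …
h₀=f(r): pull back L_f along r ⇒ L₀.
h=∫h₀ ⇒ L = L₀·Dx.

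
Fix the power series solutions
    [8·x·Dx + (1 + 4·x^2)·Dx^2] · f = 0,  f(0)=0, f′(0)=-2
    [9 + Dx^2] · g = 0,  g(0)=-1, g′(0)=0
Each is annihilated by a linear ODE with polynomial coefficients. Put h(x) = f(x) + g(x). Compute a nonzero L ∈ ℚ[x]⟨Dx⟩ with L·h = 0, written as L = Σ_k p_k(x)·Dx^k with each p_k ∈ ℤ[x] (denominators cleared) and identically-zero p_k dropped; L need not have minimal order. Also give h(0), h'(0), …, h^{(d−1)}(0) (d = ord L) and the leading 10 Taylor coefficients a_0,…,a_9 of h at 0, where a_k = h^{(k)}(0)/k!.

L = (-2808·x + 19008·x^3 + 10368·x^5)·Dx + (9 + 1548·x^2 + 7344·x^4 + 5184·x^6)·Dx^2 + (-312·x + 2112·x^3 + 1152·x^5)·Dx^3 + (1 + 172·x^2 + 816·x^4 + 576·x^6)·Dx^4  (order 4).
h: a_k = -1, -2, 9/2, 8/3, -27/8, -32/5, 81/80, 128/7, -729/4480, -512/9, …
ICs: h(0) = -1, h′(0) = -2, h′′(0) = 9, h′′′(0) = 16.

f: a_k = 0, -2, 0, 8/3, 0, -32/5, 0, 128/7, 0, -512/9, …
g: a_k = -1, 0, 9/2, 0, -27/8, 0, 81/80, 0, -729/4480, 0, …
L₀ := lclm(L_f,L_g); ord L₀ ≤ 2+2.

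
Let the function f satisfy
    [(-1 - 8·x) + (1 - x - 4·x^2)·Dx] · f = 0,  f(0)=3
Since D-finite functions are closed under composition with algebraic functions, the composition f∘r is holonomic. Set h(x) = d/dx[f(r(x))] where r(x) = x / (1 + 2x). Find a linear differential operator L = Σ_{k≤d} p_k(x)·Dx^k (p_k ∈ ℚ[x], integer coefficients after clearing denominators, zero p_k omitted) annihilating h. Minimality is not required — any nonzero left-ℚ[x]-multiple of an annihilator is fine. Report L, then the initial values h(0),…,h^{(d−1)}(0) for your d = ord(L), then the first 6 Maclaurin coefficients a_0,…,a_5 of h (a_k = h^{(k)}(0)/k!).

L = (6 + 12·x + 72·x^2 + 80·x^3) + (-1 - 15·x - 54·x^2 - 36·x^3 + 40·x^4)·Dx  (order 1).
h: a_k = 3, 18, -63, 324, -1425, 6102, …
ICs: h(0) = 3.

f: a_k = 3, 3, 15, 27, 87, 195, …
Substitute x→r, Dx→(1/r')Dx; clear ⇒ L₀.
Derive L from L₀ (diff closure).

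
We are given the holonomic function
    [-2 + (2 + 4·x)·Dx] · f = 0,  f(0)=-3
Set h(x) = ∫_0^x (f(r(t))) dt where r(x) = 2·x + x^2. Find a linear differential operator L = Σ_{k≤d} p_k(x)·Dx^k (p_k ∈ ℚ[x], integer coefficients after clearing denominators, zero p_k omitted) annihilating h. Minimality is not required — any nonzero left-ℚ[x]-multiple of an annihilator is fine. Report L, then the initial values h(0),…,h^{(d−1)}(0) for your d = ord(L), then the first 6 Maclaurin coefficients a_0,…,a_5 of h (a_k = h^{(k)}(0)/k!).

L = (-2 - 2·x)·Dx + (1 + 4·x + 2·x^2)·Dx^2  (order 2).
h: a_k = 0, -3, -3, 1, -3/2, 27/10, …
ICs: h(0) = 0, h′(0) = -3.

f: a_k = -3, -3, 3/2, -3/2, 15/8, -21/8, …
L₀ from L_f via x↦r, Dx↦r'^{-1}Dx.
∫: right-multiply L₀ by Dx.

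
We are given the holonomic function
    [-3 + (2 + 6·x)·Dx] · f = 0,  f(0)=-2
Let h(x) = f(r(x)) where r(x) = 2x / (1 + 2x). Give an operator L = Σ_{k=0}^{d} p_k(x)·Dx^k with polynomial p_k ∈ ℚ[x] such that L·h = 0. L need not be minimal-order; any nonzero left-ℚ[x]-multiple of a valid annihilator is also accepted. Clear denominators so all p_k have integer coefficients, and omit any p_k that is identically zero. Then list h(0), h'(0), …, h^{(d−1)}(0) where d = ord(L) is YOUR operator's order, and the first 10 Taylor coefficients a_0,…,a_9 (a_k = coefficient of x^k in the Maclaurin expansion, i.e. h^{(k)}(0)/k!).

f: a_k = -2, -3, 9/4, -27/8, 405/64, -1701/128, 15309/512, -72171/1024, 2814669/16384, -14073345/32768, …
L₀ from L_f via x↦r, Dx↦r'^{-1}Dx.
L = -3 + (1 + 10·x + 16·x^2)·Dx  (order 1).
h: a_k = -2, -6, 21, -87, 1677/4, -9069/4, 106305/8, -658335/8, 33903165/64, -224519505/64, …
ICs: h(0) = -2.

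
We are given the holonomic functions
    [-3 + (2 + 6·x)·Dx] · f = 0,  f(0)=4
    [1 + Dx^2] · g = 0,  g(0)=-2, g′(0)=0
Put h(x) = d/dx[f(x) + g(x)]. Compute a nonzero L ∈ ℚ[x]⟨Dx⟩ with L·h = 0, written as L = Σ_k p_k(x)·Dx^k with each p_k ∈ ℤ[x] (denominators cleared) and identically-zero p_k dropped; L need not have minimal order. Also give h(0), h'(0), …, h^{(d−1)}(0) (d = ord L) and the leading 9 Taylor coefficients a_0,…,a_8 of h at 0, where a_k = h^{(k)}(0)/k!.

f: a_k = 4, 6, -9/2, 27/4, -405/32, 1701/64, -15309/256, 72171/512, -2814669/8192, …
g: a_k = -2, 0, 1, 0, -1/12, 0, 1/360, 0, -1/20160, …
L₀ := lclm(L_f,L_g); ord L₀ ≤ 1+2.
Differentiate: ansatz ord ≤ ord L₀ ⇒ L.
L = (-417 - 72·x - 108·x^2) + (-62 - 234·x - 216·x^2 - 216·x^3)·Dx + (-417 - 72·x - 108·x^2)·Dx^2 + (-62 - 234·x - 216·x^2 - 216·x^3)·Dx^3  (order 3).
h: a_k = 6, -7, 81/4, -1223/24, 8505/64, -688873/1920, 505197/512, -886620863/322560, 126660105/16384, …
ICs: h(0) = 6, h′(0) = -7, h′′(0) = 81/2.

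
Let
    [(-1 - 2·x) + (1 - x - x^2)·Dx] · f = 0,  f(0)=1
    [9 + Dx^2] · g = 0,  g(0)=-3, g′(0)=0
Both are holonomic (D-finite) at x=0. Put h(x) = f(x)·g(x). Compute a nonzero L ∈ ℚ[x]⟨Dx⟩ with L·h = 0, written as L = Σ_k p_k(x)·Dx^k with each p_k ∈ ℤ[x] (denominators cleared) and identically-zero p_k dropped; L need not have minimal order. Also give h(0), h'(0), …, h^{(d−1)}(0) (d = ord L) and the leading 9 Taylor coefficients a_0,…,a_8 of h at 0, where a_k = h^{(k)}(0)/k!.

L = (-7 + 9·x + 9·x^2) + (2 + 4·x)·Dx + (-1 + x + x^2)·Dx^2  (order 2).
h: a_k = -3, -3, 15/2, 9/2, 15/8, 51/8, 903/80, 1413/80, 127509/4480, …
ICs: h(0) = -3, h′(0) = -3.

f: a_k = 1, 1, 2, 3, 5, 8, 13, 21, 34, …
g: a_k = -3, 0, 27/2, 0, -81/8, 0, 243/80, 0, -2187/4480, …
h₀=f·g: eliminate ⇒ L₀, order ≤ 1·2.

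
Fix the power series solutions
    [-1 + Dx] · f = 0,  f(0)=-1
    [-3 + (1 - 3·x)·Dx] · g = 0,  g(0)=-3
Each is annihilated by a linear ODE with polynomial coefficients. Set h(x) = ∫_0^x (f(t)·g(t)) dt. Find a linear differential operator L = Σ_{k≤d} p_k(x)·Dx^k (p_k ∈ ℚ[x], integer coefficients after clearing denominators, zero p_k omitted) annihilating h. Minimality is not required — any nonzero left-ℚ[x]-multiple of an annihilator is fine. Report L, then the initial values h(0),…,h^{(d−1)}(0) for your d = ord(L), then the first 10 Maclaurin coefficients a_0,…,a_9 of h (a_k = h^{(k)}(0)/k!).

f: a_k = -1, -1, -1/2, -1/6, -1/24, -1/120, -1/720, -1/5040, -1/40320, -1/362880, …
g: a_k = -3, -9, -27, -81, -243, -729, -2187, -6561, -19683, -59049, …
f·g: L₀ = L_f ⊗_s L_g, ord ≤ 1·1.
h=∫₀ˣh₀: take L = L₀·Dx.
L = (4 - 3·x)·Dx + (-1 + 3·x)·Dx^2  (order 2).
h: a_k = 0, 3, 6, 25/2, 113/4, 2713/40, 5087/30, 104647/240, 1538311/1344, 369194641/120960, …
ICs: h(0) = 0, h′(0) = 3.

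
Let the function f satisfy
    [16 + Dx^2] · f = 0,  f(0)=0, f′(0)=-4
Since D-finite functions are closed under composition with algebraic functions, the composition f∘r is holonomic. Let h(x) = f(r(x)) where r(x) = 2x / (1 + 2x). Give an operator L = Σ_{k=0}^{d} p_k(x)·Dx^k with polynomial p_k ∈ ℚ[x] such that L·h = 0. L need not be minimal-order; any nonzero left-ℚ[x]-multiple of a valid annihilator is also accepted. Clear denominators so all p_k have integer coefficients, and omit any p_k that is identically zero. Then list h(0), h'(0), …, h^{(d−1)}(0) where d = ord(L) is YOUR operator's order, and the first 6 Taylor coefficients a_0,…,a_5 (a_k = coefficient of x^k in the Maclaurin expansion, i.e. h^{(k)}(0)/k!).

f: a_k = 0, -4, 0, 32/3, 0, -128/15, …
Change of var in L_f (x↦r) gives L₀.
L = 64 + (4 + 24·x + 48·x^2 + 32·x^3)·Dx + (1 + 8·x + 24·x^2 + 32·x^3 + 16·x^4)·Dx^2  (order 2).
h: a_k = 0, -8, 16, 160/3, -448, 24704/15, …
ICs: h(0) = 0, h′(0) = -8.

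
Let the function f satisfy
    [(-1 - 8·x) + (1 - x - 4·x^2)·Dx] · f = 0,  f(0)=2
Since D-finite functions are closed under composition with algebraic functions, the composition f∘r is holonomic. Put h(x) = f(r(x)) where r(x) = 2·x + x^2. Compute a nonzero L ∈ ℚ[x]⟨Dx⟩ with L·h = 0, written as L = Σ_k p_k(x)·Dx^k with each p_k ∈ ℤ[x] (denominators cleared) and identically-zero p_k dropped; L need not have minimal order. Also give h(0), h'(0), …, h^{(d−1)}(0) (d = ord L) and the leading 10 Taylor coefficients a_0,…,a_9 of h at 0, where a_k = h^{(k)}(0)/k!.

f: a_k = 2, 2, 10, 18, 58, 130, 362, 882, 2330, 5858, …
h₀=f(r): pull back L_f along r ⇒ L₀.
L = (2 + 34·x + 48·x^2 + 16·x^3) + (-1 + 2·x + 17·x^2 + 16·x^3 + 4·x^4)·Dx  (order 1).
h: a_k = 2, 4, 42, 184, 1154, 6124, 34978, 193264, 1083754, 6037140, …
ICs: h(0) = 2.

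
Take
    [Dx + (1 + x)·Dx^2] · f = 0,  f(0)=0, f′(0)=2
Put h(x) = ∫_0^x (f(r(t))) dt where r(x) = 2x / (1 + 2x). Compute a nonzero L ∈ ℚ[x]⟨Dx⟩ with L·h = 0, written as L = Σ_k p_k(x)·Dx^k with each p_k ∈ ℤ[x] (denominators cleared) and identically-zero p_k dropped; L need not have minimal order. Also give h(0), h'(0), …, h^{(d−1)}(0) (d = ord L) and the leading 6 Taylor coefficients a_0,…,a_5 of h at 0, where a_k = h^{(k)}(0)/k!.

L = (6 + 16·x)·Dx^2 + (1 + 6·x + 8·x^2)·Dx^3  (order 3).
h: a_k = 0, 0, 2, -4, 28/3, -24, …
ICs: h(0) = 0, h′(0) = 0, h′′(0) = 4.

f: a_k = 0, 2, -1, 2/3, -1/2, 2/5, …
L₀ from L_f via x↦r, Dx↦r'^{-1}Dx.
h=∫₀ˣh₀: take L = L₀·Dx.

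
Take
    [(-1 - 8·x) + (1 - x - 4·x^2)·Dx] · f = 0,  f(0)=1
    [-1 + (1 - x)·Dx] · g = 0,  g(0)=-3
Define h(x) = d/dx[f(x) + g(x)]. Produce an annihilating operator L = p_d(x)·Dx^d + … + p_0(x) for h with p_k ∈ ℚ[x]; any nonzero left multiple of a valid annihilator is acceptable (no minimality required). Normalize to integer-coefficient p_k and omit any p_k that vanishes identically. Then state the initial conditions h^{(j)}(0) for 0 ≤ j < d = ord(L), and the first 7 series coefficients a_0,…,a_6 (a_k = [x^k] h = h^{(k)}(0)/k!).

L = (-6 - 96·x - 384·x^3 + 96·x^4) + (6 + 42·x - 24·x^2 + 144·x^3 - 372·x^4 + 96·x^5)·Dx + (-1 + 2·x - 9·x^2 + 24·x^3 + 28·x^4 - 60·x^5 + 16·x^6)·Dx^2  (order 2).
h: a_k = -2, 4, 18, 104, 310, 1068, 3066, …
ICs: h(0) = -2, h′(0) = 4.

f: a_k = 1, 1, 5, 9, 29, 65, 181, …
g: a_k = -3, -3, -3, -3, -3, -3, -3, …
L₀ := lclm(L_f,L_g); ord L₀ ≤ 1+1.
h=h₀': d/dx-closure on L₀ ⇒ L.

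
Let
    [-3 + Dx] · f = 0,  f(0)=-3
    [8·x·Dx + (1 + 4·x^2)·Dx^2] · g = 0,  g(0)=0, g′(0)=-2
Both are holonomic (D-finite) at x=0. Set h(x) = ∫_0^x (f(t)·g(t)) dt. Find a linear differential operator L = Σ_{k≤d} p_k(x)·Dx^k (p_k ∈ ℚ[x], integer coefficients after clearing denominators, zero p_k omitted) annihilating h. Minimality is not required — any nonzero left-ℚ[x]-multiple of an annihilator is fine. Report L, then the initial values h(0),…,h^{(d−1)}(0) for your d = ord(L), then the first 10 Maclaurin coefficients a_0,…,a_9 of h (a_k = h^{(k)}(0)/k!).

L = (9 - 24·x + 36·x^2)·Dx + (-6 + 8·x - 24·x^2)·Dx^2 + (1 + 4·x^2)·Dx^3  (order 3).
h: a_k = 0, 0, 3, 6, 19/4, 3/5, 23/40, 135/28, 2973/2240, -571/56, …
ICs: h(0) = 0, h′(0) = 0, h′′(0) = 6.

f: a_k = -3, -9, -27/2, -27/2, -81/8, -243/40, -243/80, -729/560, -2187/4480, -729/4480, …
g: a_k = 0, -2, 0, 8/3, 0, -32/5, 0, 128/7, 0, -512/9, …
Sym-product of L_f,L_g gives L₀ (≤ ord 2).
∫: right-multiply L₀ by Dx.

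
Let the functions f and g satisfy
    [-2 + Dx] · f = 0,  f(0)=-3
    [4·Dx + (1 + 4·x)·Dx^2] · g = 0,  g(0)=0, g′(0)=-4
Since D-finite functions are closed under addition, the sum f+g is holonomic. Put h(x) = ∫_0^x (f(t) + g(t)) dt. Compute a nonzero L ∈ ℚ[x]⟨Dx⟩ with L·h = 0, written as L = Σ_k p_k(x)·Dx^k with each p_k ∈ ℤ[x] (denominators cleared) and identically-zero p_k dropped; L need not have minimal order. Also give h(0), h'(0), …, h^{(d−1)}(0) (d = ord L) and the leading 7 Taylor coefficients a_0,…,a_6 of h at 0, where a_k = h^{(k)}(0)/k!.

f: a_k = -3, -6, -6, -4, -2, -4/5, -4/15, …
g: a_k = 0, -4, 8, -64/3, 64, -1024/5, 2048/3, …
f+g: L₀ = lclm(L_f,L_g), ord ≤ 1+2.
h=∫₀ˣh₀: take L = L₀·Dx.
L = (-40 - 32·x)·Dx^2 + (14 - 16·x - 32·x^2)·Dx^3 + (3 + 16·x + 16·x^2)·Dx^4  (order 4).
h: a_k = 0, -3, -5, 2/3, -19/3, 62/5, -514/15, …
ICs: h(0) = 0, h′(0) = -3, h′′(0) = -10, h′′′(0) = 4.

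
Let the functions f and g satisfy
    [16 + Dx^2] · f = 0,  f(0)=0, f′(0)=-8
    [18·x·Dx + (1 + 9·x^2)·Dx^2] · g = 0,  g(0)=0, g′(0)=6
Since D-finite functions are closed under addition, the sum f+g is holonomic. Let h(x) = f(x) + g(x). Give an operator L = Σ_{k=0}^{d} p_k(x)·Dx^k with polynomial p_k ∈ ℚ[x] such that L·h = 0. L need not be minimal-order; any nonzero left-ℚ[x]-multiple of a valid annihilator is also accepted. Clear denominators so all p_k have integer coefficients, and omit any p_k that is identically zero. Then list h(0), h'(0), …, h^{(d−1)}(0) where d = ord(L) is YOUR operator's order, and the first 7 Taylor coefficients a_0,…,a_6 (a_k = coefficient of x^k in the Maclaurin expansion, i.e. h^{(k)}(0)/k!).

L = (-13248·x + 181440·x^3 + 186624·x^5)·Dx + (-16 + 6048·x^2 + 66096·x^4 + 93312·x^6)·Dx^2 + (-828·x + 11340·x^3 + 11664·x^5)·Dx^3 + (-1 + 378·x^2 + 4131·x^4 + 5832·x^6)·Dx^4  (order 4).
h: a_k = 0, -2, 0, 10/3, 0, 1202/15, 0, …
ICs: h(0) = 0, h′(0) = -2, h′′(0) = 0, h′′′(0) = 20.

f: a_k = 0, -8, 0, 64/3, 0, -256/15, 0, …
g: a_k = 0, 6, 0, -18, 0, 486/5, 0, …
L₀ := lclm(L_f,L_g); ord L₀ ≤ 2+2.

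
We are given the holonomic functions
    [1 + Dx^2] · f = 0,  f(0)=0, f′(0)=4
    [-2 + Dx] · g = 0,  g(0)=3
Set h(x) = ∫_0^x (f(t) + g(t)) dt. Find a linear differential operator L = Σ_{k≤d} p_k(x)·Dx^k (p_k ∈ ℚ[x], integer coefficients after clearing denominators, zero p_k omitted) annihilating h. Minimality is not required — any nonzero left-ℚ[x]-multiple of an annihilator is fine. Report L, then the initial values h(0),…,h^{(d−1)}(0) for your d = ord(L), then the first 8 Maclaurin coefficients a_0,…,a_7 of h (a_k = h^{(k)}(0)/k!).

f: a_k = 0, 4, 0, -2/3, 0, 1/30, 0, -1/1260, …
g: a_k = 3, 6, 6, 4, 2, 4/5, 4/15, 8/105, …
Sum ⇒ L₀ = lclm(L_f,L_g) in ℚ(x)⟨Dx⟩.
Integrate: L := L₀·Dx.
L = -2·Dx + Dx^2 - 2·Dx^3 + Dx^4  (order 4).
h: a_k = 0, 3, 5, 2, 5/6, 2/5, 5/36, 4/105, …
ICs: h(0) = 0, h′(0) = 3, h′′(0) = 10, h′′′(0) = 12.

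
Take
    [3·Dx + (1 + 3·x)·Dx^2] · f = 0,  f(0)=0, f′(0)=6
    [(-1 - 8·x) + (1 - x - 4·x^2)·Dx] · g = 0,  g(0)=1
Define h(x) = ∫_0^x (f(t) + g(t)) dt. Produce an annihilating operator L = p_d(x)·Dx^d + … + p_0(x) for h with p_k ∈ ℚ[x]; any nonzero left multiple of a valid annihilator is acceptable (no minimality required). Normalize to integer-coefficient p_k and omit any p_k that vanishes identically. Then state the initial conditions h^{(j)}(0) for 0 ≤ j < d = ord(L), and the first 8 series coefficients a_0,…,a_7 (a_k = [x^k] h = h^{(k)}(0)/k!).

L = (-342 - 2178·x - 6624·x^2 - 6336·x^3 - 6912·x^4)·Dx^2 + (-36 - 696·x - 4356·x^2 - 10176·x^3 - 12960·x^4 - 11520·x^5)·Dx^3 + (13 + 101·x + 191·x^2 - 225·x^3 - 1440·x^4 - 2928·x^5 - 2304·x^6)·Dx^4  (order 4).
h: a_k = 0, 1, 7/2, -4/3, 27/4, -23/10, 811/30, -62/7, …
ICs: h(0) = 0, h′(0) = 1, h′′(0) = 7, h′′′(0) = -8.

f: a_k = 0, 6, -9, 18, -81/2, 486/5, -243, 4374/7, …
g: a_k = 1, 1, 5, 9, 29, 65, 181, 441, …
h₀=f+g: left-lcm gives L₀, ord ≤ 3.
h=∫₀ˣh₀: take L = L₀·Dx.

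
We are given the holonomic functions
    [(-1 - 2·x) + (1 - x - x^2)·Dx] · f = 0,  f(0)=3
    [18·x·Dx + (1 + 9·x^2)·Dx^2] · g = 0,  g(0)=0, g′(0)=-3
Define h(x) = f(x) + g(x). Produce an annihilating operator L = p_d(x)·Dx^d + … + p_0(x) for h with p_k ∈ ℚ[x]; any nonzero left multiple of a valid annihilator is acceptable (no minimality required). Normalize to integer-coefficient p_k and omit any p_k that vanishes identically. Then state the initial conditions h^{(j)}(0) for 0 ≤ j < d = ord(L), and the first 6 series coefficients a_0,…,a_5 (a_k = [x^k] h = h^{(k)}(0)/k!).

f: a_k = 3, 3, 6, 9, 15, 24, …
g: a_k = 0, -3, 0, 9, 0, -243/5, …
Sum ⇒ L₀ = lclm(L_f,L_g) in ℚ(x)⟨Dx⟩.
L = (-36 + 144·x + 1440·x^2 + 2376·x^3 + 3186·x^4 + 486·x^6)·Dx + (18 + 24·x - 108·x^2 + 444·x^3 + 2313·x^4 + 2178·x^5 + 243·x^6 + 486·x^7)·Dx^2 + (-2 - 10·x - 34·x^2 - 48·x^3 - 123·x^4 + 387·x^5 + 198·x^6 + 81·x^7 + 81·x^8)·Dx^3  (order 3).
h: a_k = 3, 0, 6, 18, 15, -123/5, …
ICs: h(0) = 3, h′(0) = 0, h′′(0) = 12.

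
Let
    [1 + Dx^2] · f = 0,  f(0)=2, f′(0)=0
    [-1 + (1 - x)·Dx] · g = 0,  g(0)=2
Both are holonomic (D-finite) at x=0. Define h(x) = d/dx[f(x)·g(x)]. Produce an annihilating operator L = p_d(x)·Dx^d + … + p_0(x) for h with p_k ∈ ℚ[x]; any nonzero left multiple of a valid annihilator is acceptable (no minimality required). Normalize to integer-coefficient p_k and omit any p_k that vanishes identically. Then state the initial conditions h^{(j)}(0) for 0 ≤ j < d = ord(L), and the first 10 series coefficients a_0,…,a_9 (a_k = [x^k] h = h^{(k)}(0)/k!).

f: a_k = 2, 0, -1, 0, 1/12, 0, -1/360, 0, 1/20160, 0, …
g: a_k = 2, 2, 2, 2, 2, 2, 2, 2, 2, 2, …
L₀ := L_f ⊗_s L_g (sym. prod.), ord ≤ 2.
h=h₀': d/dx-closure on L₀ ⇒ L.
L = (-1 - 2·x + x^2) + (-2 + 2·x)·Dx + (1 - 2·x + x^2)·Dx^2  (order 2).
h: a_k = 4, 4, 6, 26/3, 65/6, 389/30, 2723/180, 4357/252, 4357/224, 1960649/90720, …
ICs: h(0) = 4, h′(0) = 4.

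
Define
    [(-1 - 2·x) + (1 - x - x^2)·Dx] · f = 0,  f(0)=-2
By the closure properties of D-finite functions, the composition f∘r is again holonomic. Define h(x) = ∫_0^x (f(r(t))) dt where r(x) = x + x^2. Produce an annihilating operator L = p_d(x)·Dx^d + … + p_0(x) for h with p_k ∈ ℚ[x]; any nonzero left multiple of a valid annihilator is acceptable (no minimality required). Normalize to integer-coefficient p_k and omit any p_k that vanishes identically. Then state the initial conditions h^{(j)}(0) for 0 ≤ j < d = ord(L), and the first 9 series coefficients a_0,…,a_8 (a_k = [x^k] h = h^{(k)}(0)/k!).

L = (1 + 4·x + 6·x^2 + 4·x^3)·Dx + (-1 + x + 2·x^2 + 2·x^3 + x^4)·Dx^2  (order 2).
h: a_k = 0, -2, -1, -2, -7/2, -32/5, -37/3, -172/7, -199/4, …
ICs: h(0) = 0, h′(0) = -2.

f: a_k = -2, -2, -4, -6, -10, -16, -26, -42, -68, …
Substitute x→r, Dx→(1/r')Dx; clear ⇒ L₀.
h=∫₀ˣh₀: take L = L₀·Dx.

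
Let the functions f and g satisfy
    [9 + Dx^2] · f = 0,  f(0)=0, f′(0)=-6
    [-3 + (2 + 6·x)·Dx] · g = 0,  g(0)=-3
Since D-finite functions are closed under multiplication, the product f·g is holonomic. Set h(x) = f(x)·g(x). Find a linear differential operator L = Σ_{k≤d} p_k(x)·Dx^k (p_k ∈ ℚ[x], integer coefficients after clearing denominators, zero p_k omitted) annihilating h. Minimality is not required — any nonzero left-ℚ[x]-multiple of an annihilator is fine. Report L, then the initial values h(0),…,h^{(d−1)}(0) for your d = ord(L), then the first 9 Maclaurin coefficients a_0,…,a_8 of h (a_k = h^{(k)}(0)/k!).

f: a_k = 0, -6, 0, 9, 0, -81/20, 0, 243/280, 0, …
g: a_k = -3, -9/2, 27/8, -81/16, 1215/128, -5103/256, 45927/1024, -216513/2048, 8444007/32768, …
f·g: L₀ = L_f ⊗_s L_g, ord ≤ 2·1.
L = (63 + 216·x + 324·x^2) + (-12 - 36·x)·Dx + (4 + 24·x + 36·x^2)·Dx^2  (order 2).
h: a_k = 0, 18, 27, -189/4, -81/8, -4617/320, 59049/640, -716607/3584, 16898949/35840, …
ICs: h(0) = 0, h′(0) = 18.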